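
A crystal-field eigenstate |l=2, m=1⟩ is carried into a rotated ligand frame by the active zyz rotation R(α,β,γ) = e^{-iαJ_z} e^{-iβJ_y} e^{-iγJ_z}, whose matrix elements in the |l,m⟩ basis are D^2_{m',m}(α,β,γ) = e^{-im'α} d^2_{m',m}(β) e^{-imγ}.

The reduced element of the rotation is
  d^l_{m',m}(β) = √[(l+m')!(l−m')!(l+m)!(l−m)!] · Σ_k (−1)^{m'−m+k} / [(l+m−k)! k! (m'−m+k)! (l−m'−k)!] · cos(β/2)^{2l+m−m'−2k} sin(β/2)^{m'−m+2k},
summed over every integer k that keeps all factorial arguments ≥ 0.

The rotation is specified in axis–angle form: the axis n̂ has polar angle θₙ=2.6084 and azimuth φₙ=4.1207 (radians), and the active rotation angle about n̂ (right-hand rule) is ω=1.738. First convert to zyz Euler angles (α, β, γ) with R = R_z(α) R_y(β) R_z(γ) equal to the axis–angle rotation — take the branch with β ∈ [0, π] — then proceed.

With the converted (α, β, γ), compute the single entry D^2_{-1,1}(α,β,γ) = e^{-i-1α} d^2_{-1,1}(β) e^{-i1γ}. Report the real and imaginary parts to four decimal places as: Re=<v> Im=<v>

Axis–angle → zyz. n̂ = (sinθₙcosφₙ, sinθₙsinφₙ, cosθₙ) = (-0.283503, -0.421877, -0.861189), ω = 1.7380.
R = I cosω + sinω [n̂]ₓ + (1−cosω) n̂n̂ᵀ gives
  R = [-0.072675, +0.988687, -0.131211; -0.709670, +0.041175, +0.703330; +0.700776, +0.144231, +0.698649]
β = atan2(√(R₁₃²+R₂₃²), R₃₃) = 0.797289; α = atan2(R₂₃, R₁₃) mod 2π = 1.755233; γ = atan2(R₃₂, −R₃₁) mod 2π = 2.938611
First d^2_{-1,1}(β=0.7973), then the phase factors e^{-i(-1)α} and e^{-i(1)γ}:
With c≡cos(β/2)=0.921588 and s≡sin(β/2)=0.388169, N=[1·6·6·1]^{1/2}=6.000000
k: max(0,(1)−(-1))=2 … min(2+(1),2−(-1))=3
  k=2: (−1)^0·6.0000/(2)·0.9216^2·0.3882^2 = +0.383917
  k=3: (−1)^1·6.0000/(6)·0.9216^0·0.3882^4 = -0.022703
d^2_{-1,1}(0.7973) = +0.383917 -0.022703 = +0.361214
Phases: e^{-i·(-1)·1.7552}=-0.183393+0.983040i, e^{-i·(1)·2.9386}=-0.979470-0.201591i ⇒ D=+0.136466-0.334443i

Re=0.1365 Im=-0.3344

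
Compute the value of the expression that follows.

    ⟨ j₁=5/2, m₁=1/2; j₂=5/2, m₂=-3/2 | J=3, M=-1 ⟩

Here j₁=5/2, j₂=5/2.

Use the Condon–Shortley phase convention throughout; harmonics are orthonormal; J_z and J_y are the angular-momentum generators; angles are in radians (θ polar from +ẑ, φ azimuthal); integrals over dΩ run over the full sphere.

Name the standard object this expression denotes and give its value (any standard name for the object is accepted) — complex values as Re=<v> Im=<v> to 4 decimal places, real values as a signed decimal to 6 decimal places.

Clebsch–Gordan coefficient, +√(1/30) ≈ +0.182574

This is a Clebsch–Gordan (vector-coupling) coefficient.
j₁+j₂−J=2  J+j₁−j₂=3  J−j₁+j₂=3  j₁+j₂+J+1=9
(j₁±m₁, j₂±m₂, J±M) = (3,2,1,4,2,4)
P² = 96/5
sum k=0..1:
  [0] +1/8 = 1/8
  [1] −1/12 = -1/12
S = 1/24
C² = P²·S² = 1/30 ; C = +0.182574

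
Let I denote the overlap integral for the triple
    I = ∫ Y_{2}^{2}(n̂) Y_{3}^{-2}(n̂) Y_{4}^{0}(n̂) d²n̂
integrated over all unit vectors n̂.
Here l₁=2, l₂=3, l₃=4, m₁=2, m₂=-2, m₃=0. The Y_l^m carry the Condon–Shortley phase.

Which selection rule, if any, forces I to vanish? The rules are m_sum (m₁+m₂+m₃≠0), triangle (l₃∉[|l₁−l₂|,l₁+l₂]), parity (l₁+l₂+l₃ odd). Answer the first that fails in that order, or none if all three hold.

parity

Σmᵢ = 0  ✓
l₃∈[|l₁−l₂|,l₁+l₂]=[1,5], have l₃=4  ✓
Σlᵢ = 9 ⇒ odd  ✗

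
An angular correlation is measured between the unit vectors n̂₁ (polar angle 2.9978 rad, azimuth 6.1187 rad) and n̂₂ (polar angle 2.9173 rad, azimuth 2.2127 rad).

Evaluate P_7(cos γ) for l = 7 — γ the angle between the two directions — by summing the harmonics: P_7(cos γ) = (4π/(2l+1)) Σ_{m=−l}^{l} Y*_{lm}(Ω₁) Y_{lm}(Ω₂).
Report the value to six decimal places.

-0.084048

Expand P_7 via completeness: Σ_{m} conj(Y_{7,m}) at Ω₁ times Y_{7,m} at Ω₂ —
  m=-7: Y*=(0.000000, -0.000001)  Y=(-0.000013, -0.000003)  product (-0.000000, 0.000000)
  m=-6: Y*=(-0.000009, 0.000013)  Y=(-0.000167, 0.000144)  product (-0.000000, -0.000000)
  m=-5: Y*=(0.000177, -0.000191)  Y=(0.000154, 0.002263)  product (0.000000, 0.000000)
  m=-4: Y*=(-0.002358, 0.001823)  Y=(0.013758, 0.008896)  product (-0.000049, 0.000004)
  m=-3: Y*=(0.021658, -0.011649)  Y=(0.079290, -0.029385)  product (0.001375, -0.001560)
  m=-2: Y*=(-0.133743, 0.045657)  Y=(0.084679, -0.286915)  product (0.001774, 0.042239)
  m=-1: Y*=(0.500769, -0.083120)  Y=(-0.378642, -0.506540)  product (-0.231716, -0.222187)
  m=+0: Y*=(-0.798206, -0.000000)  Y=(-0.447133, 0.000000)  product (0.356905, 0.000000)
  m=+1: Y*=(-0.500769, -0.083120)  Y=(0.378642, -0.506540)  product (-0.231716, 0.222187)
  m=+2: Y*=(-0.133743, -0.045657)  Y=(0.084679, 0.286915)  product (0.001774, -0.042239)
  m=+3: Y*=(-0.021658, -0.011649)  Y=(-0.079290, -0.029385)  product (0.001375, 0.001560)
  m=+4: Y*=(-0.002358, -0.001823)  Y=(0.013758, -0.008896)  product (-0.000049, -0.000004)
  m=+5: Y*=(-0.000177, -0.000191)  Y=(-0.000154, 0.002263)  product (0.000000, -0.000000)
  m=+6: Y*=(-0.000009, -0.000013)  Y=(-0.000167, -0.000144)  product (-0.000000, 0.000000)
  m=+7: Y*=(-0.000000, -0.000001)  Y=(0.000013, -0.000003)  product (-0.000000, -0.000000)
Accumulated sum (-0.100325, -0.000000); after 4π/(2l+1) scaling, (-0.084048, -0.000000) ⇒ P_7 = -0.084048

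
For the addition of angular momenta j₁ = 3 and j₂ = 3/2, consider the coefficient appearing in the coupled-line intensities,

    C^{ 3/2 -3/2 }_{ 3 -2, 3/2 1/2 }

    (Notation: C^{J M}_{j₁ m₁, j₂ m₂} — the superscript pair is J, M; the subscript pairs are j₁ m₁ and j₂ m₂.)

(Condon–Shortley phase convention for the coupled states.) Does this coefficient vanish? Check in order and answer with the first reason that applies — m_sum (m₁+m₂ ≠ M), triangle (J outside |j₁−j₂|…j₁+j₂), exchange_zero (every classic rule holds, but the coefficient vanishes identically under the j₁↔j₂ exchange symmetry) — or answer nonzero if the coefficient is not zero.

nonzero

m-sum: m₁+m₂ = -2+1/2 = -3/2, M = -3/2  ✓
triangle: |j₁−j₂| = 3/2 ≤ J = 3/2 ≤ j₁+j₂ = 9/2  ✓
exchange: j₁≠j₂ or m₁≠m₂ — the exchange symmetry imposes no constraint here
value check: CG = +√(2/7) = +0.534522 ≠ 0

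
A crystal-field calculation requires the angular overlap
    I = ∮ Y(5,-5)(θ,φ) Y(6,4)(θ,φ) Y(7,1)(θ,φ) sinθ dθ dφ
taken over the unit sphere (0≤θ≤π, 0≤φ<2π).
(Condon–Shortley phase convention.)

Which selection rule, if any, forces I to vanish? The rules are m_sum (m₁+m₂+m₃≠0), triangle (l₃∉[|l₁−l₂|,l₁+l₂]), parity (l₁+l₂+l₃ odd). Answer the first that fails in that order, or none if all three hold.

m₁+m₂+m₃ = -5 + 4 + 1 = 0  ✓
triangle: |5−6|=1 ≤ l₃=7 ≤ 5+6=11  ✓
parity: l₁+l₂+l₃ = 18 is even  ✓

none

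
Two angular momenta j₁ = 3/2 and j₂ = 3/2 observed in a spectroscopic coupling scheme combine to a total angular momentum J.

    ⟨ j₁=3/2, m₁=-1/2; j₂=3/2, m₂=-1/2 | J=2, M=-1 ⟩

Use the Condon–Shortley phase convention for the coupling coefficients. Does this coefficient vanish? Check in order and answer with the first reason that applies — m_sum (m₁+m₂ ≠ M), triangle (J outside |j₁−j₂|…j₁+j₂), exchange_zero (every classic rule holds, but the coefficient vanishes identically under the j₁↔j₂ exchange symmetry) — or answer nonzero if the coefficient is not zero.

m-sum: m₁+m₂ = -1/2+(-1/2) = -1, M = -1  ✓
triangle: |j₁−j₂| = 0 ≤ J = 2 ≤ j₁+j₂ = 3  ✓
exchange: j₁=j₂ and m₁=m₂, and (−1)^(j₁+j₂−J) = (−1)^1 = −1 forces ⟨j₁m₁;j₂m₂|JM⟩ = −⟨j₂m₂;j₁m₁|JM⟩ = −⟨j₁m₁;j₂m₂|JM⟩ ⇒ the coefficient vanishes identically
Racah sum check: Σ_k collapses to 0 ⇒ CG = 0

exchange_zero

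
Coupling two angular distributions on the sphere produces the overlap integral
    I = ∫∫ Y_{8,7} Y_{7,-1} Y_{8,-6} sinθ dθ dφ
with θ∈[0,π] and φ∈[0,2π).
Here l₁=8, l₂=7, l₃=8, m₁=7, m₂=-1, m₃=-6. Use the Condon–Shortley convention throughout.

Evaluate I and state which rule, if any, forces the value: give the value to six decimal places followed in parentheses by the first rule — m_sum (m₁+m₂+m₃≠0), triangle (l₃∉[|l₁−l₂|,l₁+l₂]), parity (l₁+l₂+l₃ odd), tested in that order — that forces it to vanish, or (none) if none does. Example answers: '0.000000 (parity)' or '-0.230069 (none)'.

L=23 odd ⇒ parity kills the (l;000) factor ⇒ I = 0

0.000000 (parity)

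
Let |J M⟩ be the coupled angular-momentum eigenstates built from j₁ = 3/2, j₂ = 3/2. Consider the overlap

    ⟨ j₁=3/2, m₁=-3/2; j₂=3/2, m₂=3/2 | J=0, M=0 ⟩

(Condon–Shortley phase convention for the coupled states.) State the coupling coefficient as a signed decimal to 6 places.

j₁+j₂−J=3  J+j₁−j₂=0  J−j₁+j₂=0  j₁+j₂+J+1=4
(j₁±m₁, j₂±m₂, J±M) = (0,3,3,0,0,0)
P² = 9
sum k=3..3:
  [3] −1/6 = -1/6
S = -1/6
C² = P²·S² = 1/4 ; C = -0.500000

-0.500000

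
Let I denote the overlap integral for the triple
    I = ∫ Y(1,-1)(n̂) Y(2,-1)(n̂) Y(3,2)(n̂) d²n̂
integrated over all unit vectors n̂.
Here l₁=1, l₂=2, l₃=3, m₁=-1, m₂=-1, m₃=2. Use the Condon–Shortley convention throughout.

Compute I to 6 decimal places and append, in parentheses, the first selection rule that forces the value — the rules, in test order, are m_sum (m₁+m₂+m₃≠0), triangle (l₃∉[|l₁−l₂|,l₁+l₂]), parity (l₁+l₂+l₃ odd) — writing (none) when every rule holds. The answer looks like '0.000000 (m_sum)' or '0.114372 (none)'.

0.261169 (none)

Checks pass: Σm=0; 6 even; l₃=3∈[1,3].
(2·1+1)(2·2+1)(2·3+1) = 105
Δ: 0! 2! 4! / 7! → 1/105
sum: t=0:+1/4 = 1/4
3j²(1 2 3; 0 0 0) = Δ·Π!·Σ² = 3/35  (sign -1)
sum: t=0:+1/12 = 1/12
3j²(1 2 3; -1 -1 2) = Δ·Π!·Σ² = 2/21  (sign -1)
combine: 4πI² = 105·3/35·2/21 = 6/7
take √, sign +1: I = 0.26116903
No selection rule forces the value: the integral is nonzero (none).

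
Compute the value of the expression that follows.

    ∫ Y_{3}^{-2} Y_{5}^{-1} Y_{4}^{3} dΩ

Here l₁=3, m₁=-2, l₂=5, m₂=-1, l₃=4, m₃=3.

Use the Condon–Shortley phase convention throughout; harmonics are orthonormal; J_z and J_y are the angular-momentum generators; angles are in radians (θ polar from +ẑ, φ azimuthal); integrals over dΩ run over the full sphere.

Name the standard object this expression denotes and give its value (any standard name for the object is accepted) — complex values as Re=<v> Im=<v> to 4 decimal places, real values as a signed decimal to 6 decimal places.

This is a Gaunt coefficient — the integral of a triple product of spherical harmonics over the sphere.
Checks pass: Σm=0; 12 even; l₃=4∈[2,8].
(2·3+1)(2·5+1)(2·4+1) = 693
Δ: 4! 2! 6! / 13! → 1/180180
sum: t=1:−1/576 t=2:+1/144 t=3:−1/576 = 1/288
3j²(3 5 4; 0 0 0) = Δ·Π!·Σ² = 20/1001  (sign +1)
sum: t=3:−1/1440 t=4:+1/17280 = -11/17280
3j²(3 5 4; -2 -1 3) = Δ·Π!·Σ² = 11/468  (sign +1)
combine: 4πI² = 693·20/1001·11/468 = 55/169
take √, sign +1: I = 0.16092854

Gaunt coefficient, +0.160929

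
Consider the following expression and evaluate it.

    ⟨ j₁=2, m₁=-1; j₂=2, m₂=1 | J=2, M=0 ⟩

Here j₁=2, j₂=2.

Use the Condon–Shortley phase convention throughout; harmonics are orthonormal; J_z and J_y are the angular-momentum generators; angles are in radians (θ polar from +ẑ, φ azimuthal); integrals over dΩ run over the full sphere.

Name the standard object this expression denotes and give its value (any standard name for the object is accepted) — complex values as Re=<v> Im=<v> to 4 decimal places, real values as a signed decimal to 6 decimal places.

This is a Clebsch–Gordan (vector-coupling) coefficient.
j₁+j₂−J=2  J+j₁−j₂=2  J−j₁+j₂=2  j₁+j₂+J+1=7
(j₁±m₁, j₂±m₂, J±M) = (1,3,3,1,2,2)
P² = 8/7
sum k=1..2:
  [1] −1/4 = -1/4
  [2] +1/2 = 1/2
S = 1/4
C² = P²·S² = 1/14 ; C = +0.267261

Clebsch–Gordan coefficient, +√(1/14) ≈ +0.267261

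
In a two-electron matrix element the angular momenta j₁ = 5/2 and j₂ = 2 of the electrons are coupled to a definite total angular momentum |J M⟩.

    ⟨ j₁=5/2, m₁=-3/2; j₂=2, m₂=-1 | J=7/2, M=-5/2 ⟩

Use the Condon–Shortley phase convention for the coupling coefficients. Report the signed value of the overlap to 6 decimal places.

−√(1/63) ≈ -0.125988

j₁+j₂−J=1  J+j₁−j₂=4  J−j₁+j₂=3  j₁+j₂+J+1=9
(j₁±m₁, j₂±m₂, J±M) = (1,4,1,3,1,6)
P² = 2304/7
sum k=0..1:
  [0] +1/48 = 1/48
  [1] −1/36 = -1/36
S = -1/144
C² = P²·S² = 1/63 ; C = -0.125988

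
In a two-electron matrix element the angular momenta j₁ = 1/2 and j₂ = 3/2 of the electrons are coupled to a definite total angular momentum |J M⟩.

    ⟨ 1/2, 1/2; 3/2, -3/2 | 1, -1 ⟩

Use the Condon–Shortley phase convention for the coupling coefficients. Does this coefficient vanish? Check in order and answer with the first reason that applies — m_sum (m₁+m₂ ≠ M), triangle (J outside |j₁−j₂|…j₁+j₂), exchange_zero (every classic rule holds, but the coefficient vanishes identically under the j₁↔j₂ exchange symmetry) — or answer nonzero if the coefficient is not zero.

m-sum: m₁+m₂ = 1/2+(-3/2) = -1, M = -1  ✓
triangle: |j₁−j₂| = 1 ≤ J = 1 ≤ j₁+j₂ = 2  ✓
exchange: j₁≠j₂ or m₁≠m₂ — the exchange symmetry imposes no constraint here
value check: CG = +√(3/4) = +0.866025 ≠ 0

nonzero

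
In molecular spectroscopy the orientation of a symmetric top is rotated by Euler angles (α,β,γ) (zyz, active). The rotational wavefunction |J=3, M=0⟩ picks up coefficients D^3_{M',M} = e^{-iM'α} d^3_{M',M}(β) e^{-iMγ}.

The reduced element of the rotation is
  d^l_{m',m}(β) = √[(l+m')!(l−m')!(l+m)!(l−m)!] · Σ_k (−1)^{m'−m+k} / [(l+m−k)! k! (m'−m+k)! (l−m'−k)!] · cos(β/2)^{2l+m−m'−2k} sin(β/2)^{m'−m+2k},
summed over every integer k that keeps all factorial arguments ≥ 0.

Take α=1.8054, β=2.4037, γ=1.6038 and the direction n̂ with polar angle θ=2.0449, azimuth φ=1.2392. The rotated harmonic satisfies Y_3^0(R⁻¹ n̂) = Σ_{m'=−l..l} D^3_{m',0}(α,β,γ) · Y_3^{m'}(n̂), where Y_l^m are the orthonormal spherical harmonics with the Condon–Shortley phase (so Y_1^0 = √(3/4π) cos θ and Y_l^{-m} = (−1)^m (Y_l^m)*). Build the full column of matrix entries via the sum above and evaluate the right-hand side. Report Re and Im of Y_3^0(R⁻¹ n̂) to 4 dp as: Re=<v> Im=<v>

Need the full column D^3_{m',0} for m'=−3..3 at α=1.8054, β=2.4037, γ=1.6038.
cos(β/2)=0.360633, sin(β/2)=0.932708
d^3_{-3,0}: single k=3 term ⇒ +0.170195;  D = +0.110138-0.129754i
d^3_{-2,0}: k∈[2..3] ⇒ +0.080596 -0.539105 = -0.458510;  D = +0.408957+0.207329i
d^3_{-1,0}: k∈[1..3] ⇒ +0.019709 -0.395498 +0.881828 = +0.506039;  D = -0.117633+0.492177i
d^3_{0,0}: k∈[0..3] ⇒ +0.002200 -0.132433 +0.885841 -0.658376 = +0.097232;  D = +0.097232+0.000000i
d^3_{1,0}: k∈[0..2] ⇒ -0.019709 +0.395498 -0.881828 = -0.506039;  D = +0.117633+0.492177i
d^3_{2,0}: k∈[0..1] ⇒ +0.080596 -0.539105 = -0.458510;  D = +0.408957-0.207329i
d^3_{3,0}: single k=0 term ⇒ -0.170195;  D = -0.110138-0.129754i
Y_3^{m'}(θ=2.0449,φ=1.2392) and Σ D·Y over m':
  (+0.1101-0.1298i)·(-0.2464+0.1600i)  (+0.4090+0.2073i)·(+0.2910+0.2274i)  (-0.1176+0.4922i)·(+0.0039-0.0115i)  (+0.0972+0.0000i)·(+0.3336+0.0000i)  (+0.1176+0.4922i)·(-0.0039-0.0115i)  (+0.4090-0.2073i)·(+0.2910-0.2274i)  (-0.1101-0.1298i)·(+0.2464+0.1600i)
Y_3^0(R⁻¹ n̂) = +0.173803+0.000000i

Re=0.1738 Im=0.0000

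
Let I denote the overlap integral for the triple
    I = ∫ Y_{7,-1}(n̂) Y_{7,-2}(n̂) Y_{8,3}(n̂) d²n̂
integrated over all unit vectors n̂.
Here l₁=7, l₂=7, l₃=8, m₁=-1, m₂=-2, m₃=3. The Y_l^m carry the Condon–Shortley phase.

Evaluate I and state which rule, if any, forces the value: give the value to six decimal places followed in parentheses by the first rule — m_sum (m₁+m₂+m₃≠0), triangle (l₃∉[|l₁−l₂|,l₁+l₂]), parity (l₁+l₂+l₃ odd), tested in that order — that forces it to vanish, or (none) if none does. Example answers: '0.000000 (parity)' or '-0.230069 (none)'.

-0.059077 (none)

m-sum 0 ✓  L=22 even ✓  0≤8≤14 ✓
Π(2lᵢ+1) = 15×15×17 = 3825
triangle coeff Δ(7,7,8) = 1/22086194130
Σ_t [0,6]: t=0:+1/18289152000 t=1:−1/248832000 t=2:+1/24883200 t=3:−1/11943936 t=4:+1/24883200 t=5:−1/248832000 t=6:+1/18289152000 = -11/975421440
(3j)²=1750/289731 [(7 7 8; 0 0 0)], sign=-1
Σ_t [0,5]: t=0:+1/20901888000 t=1:−1/348364800 t=2:+1/49766400 t=3:−1/37324800 t=4:+1/139345920 t=5:−1/3483648000 = -11/4180377600
(3j)²=550/289731 [(7 7 8; -1 -2 3)], sign=+1
⇒ 4πI² = 24062500/548653937
I = (-1)√(24062500/548653937/(4π)) = -0.05907670
No selection rule forces the value: the integral is nonzero (none).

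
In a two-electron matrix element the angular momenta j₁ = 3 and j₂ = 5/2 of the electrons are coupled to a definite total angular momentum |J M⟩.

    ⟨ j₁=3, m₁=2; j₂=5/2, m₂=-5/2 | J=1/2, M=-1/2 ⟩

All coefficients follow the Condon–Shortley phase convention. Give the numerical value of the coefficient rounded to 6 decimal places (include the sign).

j₁+j₂−J=5  J+j₁−j₂=1  J−j₁+j₂=0  j₁+j₂+J+1=7
(j₁±m₁, j₂±m₂, J±M) = (5,1,0,5,0,1)
P² = 4800/7
sum k=0..0:
  [0] +1/120 = 1/120
S = 1/120
C² = P²·S² = 1/21 ; C = +0.218218

+√(1/21) ≈ +0.218218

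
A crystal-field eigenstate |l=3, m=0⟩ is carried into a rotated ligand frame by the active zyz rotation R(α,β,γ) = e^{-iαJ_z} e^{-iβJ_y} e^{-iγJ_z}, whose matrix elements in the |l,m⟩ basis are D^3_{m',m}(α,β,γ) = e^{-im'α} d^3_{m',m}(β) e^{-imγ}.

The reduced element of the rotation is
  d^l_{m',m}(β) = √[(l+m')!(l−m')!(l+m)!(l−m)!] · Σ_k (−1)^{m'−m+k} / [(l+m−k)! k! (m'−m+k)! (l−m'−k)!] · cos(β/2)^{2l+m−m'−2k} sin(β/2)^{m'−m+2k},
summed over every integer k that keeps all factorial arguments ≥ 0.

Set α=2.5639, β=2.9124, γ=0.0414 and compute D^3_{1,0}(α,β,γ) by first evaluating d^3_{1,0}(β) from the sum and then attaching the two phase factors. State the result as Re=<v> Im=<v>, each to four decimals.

First d^3_{1,0}(β=2.9124), then the phase factors e^{-i(1)α} and e^{-i(0)γ}:
c=cos(2.912400/2)=0.114346, s=sin(2.912400/2)=0.993441; N=√[24·2·6·6]=41.569219
k: max(0,(0)−(1))=0 … min(3+(0),3−(1))=2
  k=0: (−1)^1·41.5692/(12)·0.1143^5·0.9934^1 = -0.000067
  k=1: (−1)^2·41.5692/(4)·0.1143^3·0.9934^3 = +0.015233
  k=2: (−1)^3·41.5692/(12)·0.1143^1·0.9934^5 = -0.383284
d^3_{1,0}(2.9124) = -0.000067 +0.015233 -0.383284 = -0.368118
D = (-0.837725-0.546092i)·(-0.368118)·(+1.000000+0.000000i) = +0.308382+0.201026i

Re=0.3084 Im=0.2010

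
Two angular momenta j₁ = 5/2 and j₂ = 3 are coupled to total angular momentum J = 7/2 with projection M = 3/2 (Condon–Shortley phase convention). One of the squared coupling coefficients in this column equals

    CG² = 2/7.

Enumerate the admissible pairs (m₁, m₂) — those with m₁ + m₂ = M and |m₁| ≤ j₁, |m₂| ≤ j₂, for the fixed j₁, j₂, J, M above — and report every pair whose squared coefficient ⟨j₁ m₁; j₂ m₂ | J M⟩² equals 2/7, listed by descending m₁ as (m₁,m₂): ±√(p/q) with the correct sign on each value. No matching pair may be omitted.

(-3/2,3): +√(2/7)

Admissible pairs with m₁+m₂ = M = 3/2: (-3/2,3), (-1/2,2), (1/2,1), (3/2,0), (5/2,-1)
  (m₁,m₂)=(5/2,-1): CG² = 8/21, CG = +√(8/21)
  (m₁,m₂)=(3/2,0): CG² = 0/1, CG = 0
  (m₁,m₂)=(1/2,1): CG² = 5/21, CG = −√(5/21)
  (m₁,m₂)=(-1/2,2): CG² = 2/21, CG = +√(2/21)
  (m₁,m₂)=(-3/2,3): CG² = 2/7, CG = +√(2/7)   ← matches the target
Pairs with CG² = 2/7: (-3/2,3): +√(2/7)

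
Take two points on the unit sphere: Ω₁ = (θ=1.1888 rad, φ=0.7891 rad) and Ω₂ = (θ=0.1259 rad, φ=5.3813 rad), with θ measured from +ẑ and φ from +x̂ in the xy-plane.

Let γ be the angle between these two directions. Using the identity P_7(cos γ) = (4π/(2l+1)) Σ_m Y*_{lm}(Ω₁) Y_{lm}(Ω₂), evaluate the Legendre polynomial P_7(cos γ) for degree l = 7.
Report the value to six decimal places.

-0.119047

Addition theorem: P_7(cos γ) = (4π/15) Σ_m Y*_{lm}(Ω₁) Y_{lm}(Ω₂), m = −7…7:
  m=-7: (+0.214802-0.203948i) × (+0.000000+0.000000i) = +0.000000-0.000000i  (running Σ = +0.000000-0.000000i)
  m=-6: (+0.009888-0.445119i) × (+0.000005-0.000006i) = -0.000002-0.000002i  (running Σ = -0.000002-0.000002i)
  m=-5: (-0.141264-0.146592i) × (-0.000027-0.000132i) = -0.000016+0.000023i  (running Σ = -0.000018+0.000020i)
  m=-4: (+0.242039+0.003584i) × (-0.001584-0.000796i) = -0.000381-0.000198i  (running Σ = -0.000398-0.000178i)
  m=-3: (+0.215494-0.210760i) × (-0.015202+0.007082i) = -0.001784+0.004730i  (running Σ = -0.002182+0.004552i)
  m=-2: (-0.000920+0.124324i) × (-0.025574+0.107778i) = -0.013376-0.003279i  (running Σ = -0.015558+0.001274i)
  m=-1: (+0.223487+0.225148i) × (+0.285414+0.361063i) = -0.017506+0.144953i  (running Σ = -0.033064+0.146227i)
  m=0: (-0.088027-0.000000i) × (+0.863074+0.000000i) = -0.075973-0.000000i  (running Σ = -0.109037+0.146227i)
  m=1: (-0.223487+0.225148i) × (-0.285414+0.361063i) = -0.017506-0.144953i  (running Σ = -0.126544+0.001274i)
  m=2: (-0.000920-0.124324i) × (-0.025574-0.107778i) = -0.013376+0.003279i  (running Σ = -0.139919+0.004552i)
  m=3: (-0.215494-0.210760i) × (+0.015202+0.007082i) = -0.001784-0.004730i  (running Σ = -0.141703-0.000178i)
  m=4: (+0.242039-0.003584i) × (-0.001584+0.000796i) = -0.000381+0.000198i  (running Σ = -0.142083+0.000020i)
  m=5: (+0.141264-0.146592i) × (+0.000027-0.000132i) = -0.000016-0.000023i  (running Σ = -0.142099-0.000002i)
  m=6: (+0.009888+0.445119i) × (+0.000005+0.000006i) = -0.000002+0.000002i  (running Σ = -0.142101-0.000000i)
  m=7: (-0.214802-0.203948i) × (-0.000000+0.000000i) = +0.000000+0.000000i  (running Σ = -0.142101-0.000000i)
Accumulated sum -0.142101-0.000000i; after 4π/(2l+1) scaling, -0.119047-0.000000i ⇒ P_7 = -0.119047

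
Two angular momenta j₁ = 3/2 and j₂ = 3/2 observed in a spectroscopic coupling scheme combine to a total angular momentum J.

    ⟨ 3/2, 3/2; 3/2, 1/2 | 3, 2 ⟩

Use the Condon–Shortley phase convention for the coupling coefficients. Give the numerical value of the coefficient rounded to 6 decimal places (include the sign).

+0.707107

triangle: 0!×3!×3!/7! = 36/5040
(j±m)!: 3!×0!×2!×1!×5!×1! = 1440
prefactor² = (2J+1)×Δ×N² = 72
  k=0: +1/(0!×0!×0!×2!×3!×1!) = 1/12
Σ = 1/12  ⇒  CG² = 72×(1/12)² = 1/2
CG = +√(1/2) = +0.707107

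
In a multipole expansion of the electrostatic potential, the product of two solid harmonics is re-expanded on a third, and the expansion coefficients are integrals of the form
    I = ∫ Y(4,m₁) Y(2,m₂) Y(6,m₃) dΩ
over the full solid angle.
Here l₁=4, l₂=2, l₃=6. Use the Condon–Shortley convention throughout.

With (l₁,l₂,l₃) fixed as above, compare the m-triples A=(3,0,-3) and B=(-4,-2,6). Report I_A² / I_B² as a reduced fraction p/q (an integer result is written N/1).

Shared (l₁,l₂,l₃)=(4,2,6): N and (l;000)² cancel in I_A²/I_B².
A: Δ = 0!·8!·4!/13! = 1/6435; Racah Σ t=0..0: t=0:+1/20160 = 1/20160; ⇒ 3j(4 2 6; 3 0 -3)² = 12/715, sgn -1
B: Δ = 0!·8!·4!/13! = 1/6435; Racah Σ t=0..0: t=0:+1/967680 = 1/967680; ⇒ 3j(4 2 6; -4 -2 6)² = 1/13, sgn +1
I_A²/I_B² = (12/715)/(1/13) = 12/55

12/55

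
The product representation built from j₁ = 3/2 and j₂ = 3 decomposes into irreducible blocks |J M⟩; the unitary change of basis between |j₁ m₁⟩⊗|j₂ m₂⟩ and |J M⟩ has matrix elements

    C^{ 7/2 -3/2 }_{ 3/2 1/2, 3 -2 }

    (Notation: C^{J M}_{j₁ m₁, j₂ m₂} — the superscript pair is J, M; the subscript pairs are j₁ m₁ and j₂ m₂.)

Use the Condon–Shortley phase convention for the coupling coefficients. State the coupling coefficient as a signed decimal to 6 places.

√[8·1!2!5!/9! · 2!1!1!5!2!5!] = √(6400/21)
  +(−1)^0/∏(0,1,1,1,1,4)! = 1/24  (running 1/24)
  +(−1)^1/∏(1,0,0,0,2,5)! = -1/240  (running 3/80)
⟨..|..⟩ = √(6400/21)·(3/80) = +0.654654

+√(3/7) ≈ +0.654654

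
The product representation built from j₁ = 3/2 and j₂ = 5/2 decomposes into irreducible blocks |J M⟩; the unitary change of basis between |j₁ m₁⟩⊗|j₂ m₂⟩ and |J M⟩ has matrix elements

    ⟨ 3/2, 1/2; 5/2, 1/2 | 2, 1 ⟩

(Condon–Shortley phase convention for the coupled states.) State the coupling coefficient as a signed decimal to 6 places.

√[5·2!1!3!/7! · 2!1!3!2!3!1!] = √(12/7)
  +(−1)^0/∏(0,2,1,3,0,0)! = 1/12  (running 1/12)
  +(−1)^1/∏(1,1,0,2,1,1)! = -1/2  (running -5/12)
⟨..|..⟩ = √(12/7)·(-5/12) = -0.545545

−√(25/84) ≈ -0.545545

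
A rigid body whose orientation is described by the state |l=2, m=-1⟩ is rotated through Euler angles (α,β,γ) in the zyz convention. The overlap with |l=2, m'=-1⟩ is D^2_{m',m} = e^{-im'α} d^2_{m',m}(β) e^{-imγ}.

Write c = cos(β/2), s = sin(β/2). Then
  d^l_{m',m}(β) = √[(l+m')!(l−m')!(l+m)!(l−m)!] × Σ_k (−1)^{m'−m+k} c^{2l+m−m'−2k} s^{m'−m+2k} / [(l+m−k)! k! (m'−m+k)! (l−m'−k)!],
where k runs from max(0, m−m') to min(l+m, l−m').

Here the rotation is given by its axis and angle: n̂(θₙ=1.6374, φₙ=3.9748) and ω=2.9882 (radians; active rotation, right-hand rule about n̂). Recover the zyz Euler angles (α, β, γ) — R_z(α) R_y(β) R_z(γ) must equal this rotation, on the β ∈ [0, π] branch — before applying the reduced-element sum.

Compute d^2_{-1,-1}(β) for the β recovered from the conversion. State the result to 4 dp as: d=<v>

Axis–angle → zyz. n̂ = (sinθₙcosφₙ, sinθₙsinφₙ, cosθₙ) = (-0.671014, -0.738451, -0.066554), ω = 2.9882.
R = I cosω + sinω [n̂]ₓ + (1−cosω) n̂n̂ᵀ gives
  R = [-0.093025, +0.995374, -0.024036; +0.975036, +0.095959, +0.200243; +0.201623, -0.004808, -0.979451]
β = atan2(√(R₁₃²+R₂₃²), R₃₃) = 2.938520; α = atan2(R₂₃, R₁₃) mod 2π = 1.690258; γ = atan2(R₃₂, −R₃₁) mod 2π = 3.165435
d^2_{-1,-1}(β=2.9385) via the finite sum:
Half-angle: c=0.101362, s=0.994850. N=√(1·6·1·6)=6.000000
The bounds max(0,m−m')=0 and min(l+m,l−m')=1 give 2 terms
  k=0: (−1)^0·6.0000/(6)·0.1014^4·0.9948^0 = +0.000106
  k=1: (−1)^1·6.0000/(2)·0.1014^2·0.9948^2 = -0.030506
d^2_{-1,-1}(2.9385) = +0.000106 -0.030506 = -0.030401

d=-0.0304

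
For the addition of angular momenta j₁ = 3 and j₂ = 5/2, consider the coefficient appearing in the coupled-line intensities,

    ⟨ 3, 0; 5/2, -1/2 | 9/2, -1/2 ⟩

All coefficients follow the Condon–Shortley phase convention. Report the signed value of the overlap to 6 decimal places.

triangle: 1!*5!*4!/11! = 2880/39916800
(j±m)!: 3!*3!*2!*3!*4!*5! = 1244160
prefactor² = (2J+1)*Δ*N² = 69120/77
  k=0: +1/(0!*1!*3!*2!*2!*2!) = 1/48
  k=1: −1/(1!*0!*2!*1!*3!*3!) = -1/72
Σ = 1/144  ⇒  CG² = 69120/77*(1/144)² = 10/231
CG = +√(10/231) = +0.208063

+0.208063  (= +√(10/231))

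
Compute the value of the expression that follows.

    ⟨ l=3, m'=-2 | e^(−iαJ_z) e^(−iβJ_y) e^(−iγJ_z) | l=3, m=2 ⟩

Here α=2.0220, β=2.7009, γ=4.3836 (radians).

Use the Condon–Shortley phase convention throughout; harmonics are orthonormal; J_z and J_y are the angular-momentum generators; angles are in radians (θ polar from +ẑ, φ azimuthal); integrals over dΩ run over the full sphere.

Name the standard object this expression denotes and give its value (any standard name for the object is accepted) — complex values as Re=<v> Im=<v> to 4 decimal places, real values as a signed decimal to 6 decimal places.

Wigner D-matrix element, Re=-0.0070 Im=-0.6468

This is a Wigner D-matrix element — the rotation-matrix element ⟨l m'| R(α,β,γ) |l m⟩ in the angular-momentum basis.
Split into d^3_{-2,2}(β=2.7009) × two z-phases.
With c≡cos(β/2)=0.218568 and s≡sin(β/2)=0.975822, N=[1·120·120·1]^{1/2}=120.000000
The bounds max(0,m−m')=4 and min(l+m,l−m')=5 give 2 terms
  k=4: (−1)^0·120.0000/(24)·0.2186^2·0.9758^4 = +0.216583
  k=5: (−1)^1·120.0000/(120)·0.2186^0·0.9758^6 = -0.863422
d^3_{-2,2}(2.7009) = +0.216583 -0.863422 = -0.646839
Phases: e^{-i·(-2)·2.0220}=-0.619722-0.784821i, e^{-i·(2)·4.3836}=-0.791475-0.611202i ⇒ D=-0.006993-0.646802i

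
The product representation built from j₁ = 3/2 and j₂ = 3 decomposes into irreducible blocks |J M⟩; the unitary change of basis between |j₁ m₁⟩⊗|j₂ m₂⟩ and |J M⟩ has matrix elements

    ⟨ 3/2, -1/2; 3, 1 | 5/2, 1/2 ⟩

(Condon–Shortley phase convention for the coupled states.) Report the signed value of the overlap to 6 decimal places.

√[6·2!1!4!/8! · 1!2!4!2!3!2!] = √(288/35)
  +(−1)^1/∏(1,1,1,3,0,1)! = -1/6  (running -1/6)
  +(−1)^2/∏(2,0,0,2,1,2)! = 1/8  (running -1/24)
⟨..|..⟩ = √(288/35)·(-1/24) = -0.119523

−√(1/70) ≈ -0.119523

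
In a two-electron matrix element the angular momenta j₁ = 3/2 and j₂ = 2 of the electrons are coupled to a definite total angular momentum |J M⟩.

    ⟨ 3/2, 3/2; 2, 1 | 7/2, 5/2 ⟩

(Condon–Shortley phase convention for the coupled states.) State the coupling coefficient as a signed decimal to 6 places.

√[8·0!3!4!/8! · 3!0!3!1!6!1!] = √(5184/7)
  +(−1)^0/∏(0,0,0,3,3,1)! = 1/36  (running 1/36)
⟨..|..⟩ = √(5184/7)·(1/36) = +0.755929

+√(4/7) ≈ +0.755929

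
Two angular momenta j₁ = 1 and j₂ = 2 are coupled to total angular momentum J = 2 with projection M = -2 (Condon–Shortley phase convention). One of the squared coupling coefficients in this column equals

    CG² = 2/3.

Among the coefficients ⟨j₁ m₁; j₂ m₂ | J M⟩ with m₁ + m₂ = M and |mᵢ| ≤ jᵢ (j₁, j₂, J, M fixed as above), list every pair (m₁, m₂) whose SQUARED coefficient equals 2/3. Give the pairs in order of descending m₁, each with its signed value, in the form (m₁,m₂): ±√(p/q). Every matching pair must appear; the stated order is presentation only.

(0,-2): +√(2/3)

Admissible pairs with m₁+m₂ = M = -2: (-1,-1), (0,-2)
  (m₁,m₂)=(0,-2): CG² = 2/3, CG = +√(2/3)   ← matches the target
  (m₁,m₂)=(-1,-1): CG² = 1/3, CG = −√(1/3)
Pairs with CG² = 2/3: (0,-2): +√(2/3)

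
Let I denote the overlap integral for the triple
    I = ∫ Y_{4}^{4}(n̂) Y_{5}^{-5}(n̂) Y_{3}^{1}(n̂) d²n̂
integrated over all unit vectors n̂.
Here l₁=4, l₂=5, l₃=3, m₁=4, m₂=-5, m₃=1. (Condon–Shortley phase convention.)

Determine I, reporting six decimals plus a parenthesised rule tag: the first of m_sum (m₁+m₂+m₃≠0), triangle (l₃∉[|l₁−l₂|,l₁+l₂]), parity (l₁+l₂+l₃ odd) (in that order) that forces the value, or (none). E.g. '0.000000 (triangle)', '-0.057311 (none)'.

0.189625 (none)

Rules hold: Σm=0, L=12 even, 1≤3≤9.
N = 9·11·7 = 693
Δ = 6!·2!·4!/13! = 1/180180
Racah Σ t=2..4: t=2:+1/576 t=3:−1/144 t=4:+1/576 = -1/288
⇒ 3j(4 5 3; 0 0 0)² = 20/1001, sgn +1
Racah Σ t=0..0: t=0:+1/34560 = 1/34560
⇒ 3j(4 5 3; 4 -5 1)² = 14/429, sgn +1
4πI² = N·(3j₀)²·(3jₘ)² = 840/1859
I = +1·√(0.451856/4π) = 0.18962475
No selection rule forces the value: the integral is nonzero (none).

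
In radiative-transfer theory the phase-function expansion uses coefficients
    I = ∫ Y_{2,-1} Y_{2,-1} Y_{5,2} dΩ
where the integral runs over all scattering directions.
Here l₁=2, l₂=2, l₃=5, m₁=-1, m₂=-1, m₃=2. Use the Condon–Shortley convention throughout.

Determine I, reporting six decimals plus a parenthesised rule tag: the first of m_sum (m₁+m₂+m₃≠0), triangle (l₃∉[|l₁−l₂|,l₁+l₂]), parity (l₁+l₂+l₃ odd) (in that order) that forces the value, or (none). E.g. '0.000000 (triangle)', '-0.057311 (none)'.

|2−2|≤5≤2+2 violated ⇒ I = 0

0.000000 (triangle)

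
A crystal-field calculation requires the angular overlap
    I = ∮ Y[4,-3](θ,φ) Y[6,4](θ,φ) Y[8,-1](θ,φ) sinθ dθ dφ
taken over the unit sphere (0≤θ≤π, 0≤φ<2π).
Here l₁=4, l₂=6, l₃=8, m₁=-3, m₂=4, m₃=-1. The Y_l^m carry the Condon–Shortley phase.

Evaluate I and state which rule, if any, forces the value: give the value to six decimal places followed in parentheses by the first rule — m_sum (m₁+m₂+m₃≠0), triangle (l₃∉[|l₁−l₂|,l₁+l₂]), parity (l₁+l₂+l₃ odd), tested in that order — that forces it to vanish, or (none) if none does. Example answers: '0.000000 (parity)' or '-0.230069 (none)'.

Checks pass: Σm=0; 18 even; l₃=8∈[2,10].
(2·4+1)(2·6+1)(2·8+1) = 1989
Δ: 2! 6! 10! / 19! → 1/23279256
sum: t=0:+1/1658880 t=1:−1/518400 t=2:+1/1658880 = -1/1382400
3j²(4 6 8; 0 0 0) = Δ·Π!·Σ² = 504/46189  (sign -1)
sum: t=1:−1/261273600 t=2:+1/19353600 = 1/20901888
3j²(4 6 8; -3 4 -1) = Δ·Π!·Σ² = 21875/3325608  (sign -1)
combine: 4πI² = 1989·504/46189·21875/3325608 = 1378125/9653501
take √, sign +1: I = 0.10658521
No selection rule forces the value: the integral is nonzero (none).

0.106585 (none)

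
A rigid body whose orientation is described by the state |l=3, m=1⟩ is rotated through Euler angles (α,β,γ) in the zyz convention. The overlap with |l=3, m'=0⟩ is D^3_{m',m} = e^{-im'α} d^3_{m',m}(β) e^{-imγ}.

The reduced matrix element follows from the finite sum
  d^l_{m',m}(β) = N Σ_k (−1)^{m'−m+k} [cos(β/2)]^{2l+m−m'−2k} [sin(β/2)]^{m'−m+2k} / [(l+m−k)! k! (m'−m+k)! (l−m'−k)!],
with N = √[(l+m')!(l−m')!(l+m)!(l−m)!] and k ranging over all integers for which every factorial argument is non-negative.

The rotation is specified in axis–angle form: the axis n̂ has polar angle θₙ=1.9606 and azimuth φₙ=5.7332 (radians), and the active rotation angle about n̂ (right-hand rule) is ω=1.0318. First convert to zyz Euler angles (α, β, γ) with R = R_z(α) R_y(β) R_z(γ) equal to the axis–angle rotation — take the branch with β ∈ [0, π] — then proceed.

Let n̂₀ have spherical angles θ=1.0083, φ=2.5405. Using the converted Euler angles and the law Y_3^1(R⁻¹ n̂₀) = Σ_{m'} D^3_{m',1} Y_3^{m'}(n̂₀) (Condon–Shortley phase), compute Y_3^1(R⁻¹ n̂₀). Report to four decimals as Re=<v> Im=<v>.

Re=-0.0243 Im=0.0221

Axis–angle → zyz. n̂ = (sinθₙcosφₙ, sinθₙsinφₙ, cosθₙ) = (+0.788578, -0.483466, -0.380007), ω = 1.0318.
R = I cosω + sinω [n̂]ₓ + (1−cosω) n̂n̂ᵀ gives
  R = [+0.815948, +0.140567, -0.560776; -0.511695, +0.627041, -0.587356; +0.269067, +0.766198, +0.583561]
β = atan2(√(R₁₃²+R₂₃²), R₃₃) = 0.947690; α = atan2(R₂₃, R₁₃) mod 2π = 3.950137; γ = atan2(R₃₂, −R₃₁) mod 2π = 1.908515
Need the full column D^3_{m',1} for m'=−3..3 at α=3.9501, β=0.9477, γ=1.9085.
cos(β/2)=0.889820, sin(β/2)=0.456311
d^3_{-3,1}: single k=4 term ⇒ +0.132952;  D = -0.115568-0.065728i
d^3_{-2,1}: k∈[3..4] ⇒ +0.423370 -0.055668 = +0.367702;  D = +0.352197-0.105648i
d^3_{-1,1}: k∈[2..4] ⇒ +0.783218 -0.274624 +0.009027 = +0.517621;  D = -0.234805+0.461301i
d^3_{0,1}: k∈[1..3] ⇒ +0.881786 -0.695668 +0.060981 = +0.247100;  D = -0.081873-0.233142i
d^3_{1,1}: k∈[0..2] ⇒ +0.496380 -1.044290 +0.205968 = -0.341943;  D = -0.311589-0.140845i
d^3_{2,1}: k∈[0..1] ⇒ -0.804957 +0.423370 = -0.381587;  D = +0.353796-0.142958i
d^3_{3,1}: single k=0 term ⇒ +0.505565;  D = +0.186699-0.469829i
Y_3^{m'}(θ=1.0083,φ=2.5405) and Σ D·Y over m':
  (-0.1156-0.0657i)·(+0.0582-0.2458i)  (+0.3522-0.1056i)·(+0.1405+0.3638i)  (-0.2348+0.4613i)·(-0.0952-0.0653i)  (-0.0819-0.2331i)·(-0.3140+0.0000i)  (-0.3116-0.1408i)·(+0.0952-0.0653i)  (+0.3538-0.1430i)·(+0.1405-0.3638i)  (+0.1867-0.4698i)·(-0.0582-0.2458i)
Y_3^1(R⁻¹ n̂) = -0.024256+0.022085i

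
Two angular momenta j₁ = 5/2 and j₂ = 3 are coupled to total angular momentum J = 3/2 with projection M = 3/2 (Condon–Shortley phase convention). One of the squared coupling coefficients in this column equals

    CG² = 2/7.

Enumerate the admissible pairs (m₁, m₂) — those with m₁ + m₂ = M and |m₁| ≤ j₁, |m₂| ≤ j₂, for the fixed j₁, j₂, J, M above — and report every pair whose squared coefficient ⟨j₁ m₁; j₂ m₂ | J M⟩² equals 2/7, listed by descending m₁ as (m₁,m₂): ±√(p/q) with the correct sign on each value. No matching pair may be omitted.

Admissible pairs with m₁+m₂ = M = 3/2: (-3/2,3), (-1/2,2), (1/2,1), (3/2,0), (5/2,-1)
  (m₁,m₂)=(5/2,-1): CG² = 1/14, CG = +√(1/14)
  (m₁,m₂)=(3/2,0): CG² = 6/35, CG = −√(6/35)
  (m₁,m₂)=(1/2,1): CG² = 9/35, CG = +√(9/35)
  (m₁,m₂)=(-1/2,2): CG² = 2/7, CG = −√(2/7)   ← matches the target
  (m₁,m₂)=(-3/2,3): CG² = 3/14, CG = +√(3/14)
Pairs with CG² = 2/7: (-1/2,2): −√(2/7)

(-1/2,2): −√(2/7)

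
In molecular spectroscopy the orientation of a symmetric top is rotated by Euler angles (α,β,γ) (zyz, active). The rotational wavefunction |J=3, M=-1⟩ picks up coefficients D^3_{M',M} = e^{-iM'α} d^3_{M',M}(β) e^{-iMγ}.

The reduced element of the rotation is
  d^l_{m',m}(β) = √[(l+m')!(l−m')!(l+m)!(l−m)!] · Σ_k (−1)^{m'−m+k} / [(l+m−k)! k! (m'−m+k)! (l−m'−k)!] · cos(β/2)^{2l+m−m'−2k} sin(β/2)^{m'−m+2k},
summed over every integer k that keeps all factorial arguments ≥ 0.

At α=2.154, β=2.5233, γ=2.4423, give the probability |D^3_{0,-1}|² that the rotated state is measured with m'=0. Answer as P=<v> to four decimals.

D^3_{0,-1}(2.1540,2.5233,2.4423) = e^{-i·0·2.1540}·d^3_{0,-1}(2.5233)·e^{-i·-1·2.4423}. Compute d first:
c=cos(2.523300/2)=0.304246, s=sin(2.523300/2)=0.952594; N=√[6·6·2·24]=41.569219
The bounds max(0,m−m')=0 and min(l+m,l−m')=2 give 3 terms
  k=0: (−1)^1·41.5692/(12)·0.3042^5·0.9526^1 = -0.008602
  k=1: (−1)^2·41.5692/(4)·0.3042^3·0.9526^3 = +0.252992
  k=2: (−1)^3·41.5692/(12)·0.3042^1·0.9526^5 = -0.826710
d^3_{0,-1}(2.5233) = -0.008602 +0.252992 -0.826710 = -0.582320
|D^3_{0,-1}|² = |d^3_{0,-1}(β)|² = (-0.582320)² = 0.339097 (the z-rotation phases have unit modulus)

P=0.3391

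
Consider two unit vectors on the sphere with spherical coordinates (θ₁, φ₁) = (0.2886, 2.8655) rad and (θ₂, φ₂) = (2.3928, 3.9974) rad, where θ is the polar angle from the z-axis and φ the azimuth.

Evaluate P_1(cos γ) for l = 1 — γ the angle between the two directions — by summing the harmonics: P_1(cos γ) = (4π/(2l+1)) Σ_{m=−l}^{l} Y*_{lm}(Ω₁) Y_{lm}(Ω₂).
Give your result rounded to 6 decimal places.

-0.619885

Summing Y*_{l m}(θ₁,φ₁)·Y_{l m}(θ₂,φ₂) over m ∈ [−1, 1]; prefactor 4π/(2·1+1) = 4.188790:
  m=-1: Y*=(-0.094607, 0.026805)  Y=(-0.154197, 0.177597)  product (0.009828, -0.020935)
  m=+0: Y*=(0.468396, -0.000000)  Y=(-0.357907, 0.000000)  product (-0.167642, 0.000000)
  m=+1: Y*=(0.094607, 0.026805)  Y=(0.154197, 0.177597)  product (0.009828, 0.020935)
Total Σ_m = (-0.147987, 0.000000). Multiply by 4.188790: (-0.619885, 0.000000). P_1(cos γ) = -0.619885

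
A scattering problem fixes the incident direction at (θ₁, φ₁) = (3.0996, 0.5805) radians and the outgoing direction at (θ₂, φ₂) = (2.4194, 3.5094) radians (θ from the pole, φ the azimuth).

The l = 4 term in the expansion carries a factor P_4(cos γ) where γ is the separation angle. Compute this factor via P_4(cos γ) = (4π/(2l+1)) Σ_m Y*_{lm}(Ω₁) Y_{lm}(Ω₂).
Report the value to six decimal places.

-0.390293

Addition theorem: P_4(cos γ) = (4π/9) Σ_m Y*_{lm}(Ω₁) Y_{lm}(Ω₂), m = −4…4:
  term(m=-4) = (0.000000, 0.000000)   from Y*(Ω₁)=(-0.000001, 0.000001), Y(Ω₂)=(0.008399, -0.084077)
  term(m=-3) = (-0.000020, -0.000015)   from Y*(Ω₁)=(0.000016, -0.000091), Y(Ω₂)=(0.122226, -0.242191)
  term(m=-2) = (0.001382, 0.000626)   from Y*(Ω₁)=(0.001406, 0.003238), Y(Ω₂)=(0.318763, -0.288506)
  term(m=-1) = (-0.017083, -0.003689)   from Y*(Ω₁)=(-0.066165, -0.043396), Y(Ω₂)=(0.206100, -0.079419)
  term(m=+0) = (-0.248085, 0.000000)   from Y*(Ω₁)=(0.838839, -0.000000), Y(Ω₂)=(-0.295748, 0.000000)
  term(m=+1) = (-0.017083, 0.003689)   from Y*(Ω₁)=(0.066165, -0.043396), Y(Ω₂)=(-0.206100, -0.079419)
  term(m=+2) = (0.001382, -0.000626)   from Y*(Ω₁)=(0.001406, -0.003238), Y(Ω₂)=(0.318763, 0.288506)
  term(m=+3) = (-0.000020, 0.000015)   from Y*(Ω₁)=(-0.000016, -0.000091), Y(Ω₂)=(-0.122226, -0.242191)
  term(m=+4) = (0.000000, -0.000000)   from Y*(Ω₁)=(-0.000001, -0.000001), Y(Ω₂)=(0.008399, 0.084077)
Accumulated sum (-0.279527, -0.000000); after 4π/(2l+1) scaling, (-0.390293, -0.000000) ⇒ P_4 = -0.390293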